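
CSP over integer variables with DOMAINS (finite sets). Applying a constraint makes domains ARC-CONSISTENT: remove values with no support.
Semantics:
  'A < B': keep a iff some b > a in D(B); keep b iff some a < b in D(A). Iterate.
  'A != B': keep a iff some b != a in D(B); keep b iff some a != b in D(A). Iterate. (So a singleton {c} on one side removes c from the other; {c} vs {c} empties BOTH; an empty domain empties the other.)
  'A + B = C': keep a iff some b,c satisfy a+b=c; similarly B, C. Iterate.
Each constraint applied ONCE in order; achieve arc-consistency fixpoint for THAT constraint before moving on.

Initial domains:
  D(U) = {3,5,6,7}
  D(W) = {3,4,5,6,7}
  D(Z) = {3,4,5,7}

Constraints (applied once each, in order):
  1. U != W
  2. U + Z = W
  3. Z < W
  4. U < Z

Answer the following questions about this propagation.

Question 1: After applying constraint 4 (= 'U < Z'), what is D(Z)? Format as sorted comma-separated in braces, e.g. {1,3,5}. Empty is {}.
Answer: {4}

Derivation:
Constraint 1 (U != W) on D(U)={3,5,6,7} D(W)={3,4,5,6,7}: no change
Constraint 2 (U + Z = W) on D(U)={3,5,6,7} D(Z)={3,4,5,7} D(W)={3,4,5,6,7}: U {3,5,6,7}->{3}; Z {3,4,5,7}->{3,4}; W {3,4,5,6,7}->{6,7}
Constraint 3 (Z < W) on D(Z)={3,4} D(W)={6,7}: no change
Constraint 4 (U < Z) on D(U)={3} D(Z)={3,4}: Z {3,4}->{4}
So after constraint 4: D(Z) = {4}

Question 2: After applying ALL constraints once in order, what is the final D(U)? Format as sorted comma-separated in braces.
Answer: {3}

Derivation:
Constraint 1 (U != W) on D(U)={3,5,6,7} D(W)={3,4,5,6,7}: no change
Constraint 2 (U + Z = W) on D(U)={3,5,6,7} D(Z)={3,4,5,7} D(W)={3,4,5,6,7}: U {3,5,6,7}->{3}; Z {3,4,5,7}->{3,4}; W {3,4,5,6,7}->{6,7}
Constraint 3 (Z < W) on D(Z)={3,4} D(W)={6,7}: no change
Constraint 4 (U < Z) on D(U)={3} D(Z)={3,4}: Z {3,4}->{4}
So after all 4 constraints: D(U) = {3}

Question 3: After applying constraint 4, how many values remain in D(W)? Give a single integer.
Answer: 2

Derivation:
Constraint 1 (U != W) on D(U)={3,5,6,7} D(W)={3,4,5,6,7}: no change
Constraint 2 (U + Z = W) on D(U)={3,5,6,7} D(Z)={3,4,5,7} D(W)={3,4,5,6,7}: U {3,5,6,7}->{3}; Z {3,4,5,7}->{3,4}; W {3,4,5,6,7}->{6,7}
Constraint 3 (Z < W) on D(Z)={3,4} D(W)={6,7}: no change
Constraint 4 (U < Z) on D(U)={3} D(Z)={3,4}: Z {3,4}->{4}
So after constraint 4: D(W)={6,7}, size = 2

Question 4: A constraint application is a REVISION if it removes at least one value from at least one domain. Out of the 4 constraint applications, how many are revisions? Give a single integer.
Answer: 2

Derivation:
Constraint 1 (U != W) on D(U)={3,5,6,7} D(W)={3,4,5,6,7}: no change => not a revision
Constraint 2 (U + Z = W) on D(U)={3,5,6,7} D(Z)={3,4,5,7} D(W)={3,4,5,6,7}: U {3,5,6,7}->{3}; Z {3,4,5,7}->{3,4}; W {3,4,5,6,7}->{6,7} => REVISION
Constraint 3 (Z < W) on D(Z)={3,4} D(W)={6,7}: no change => not a revision
Constraint 4 (U < Z) on D(U)={3} D(Z)={3,4}: Z {3,4}->{4} => REVISION
Total revisions = 2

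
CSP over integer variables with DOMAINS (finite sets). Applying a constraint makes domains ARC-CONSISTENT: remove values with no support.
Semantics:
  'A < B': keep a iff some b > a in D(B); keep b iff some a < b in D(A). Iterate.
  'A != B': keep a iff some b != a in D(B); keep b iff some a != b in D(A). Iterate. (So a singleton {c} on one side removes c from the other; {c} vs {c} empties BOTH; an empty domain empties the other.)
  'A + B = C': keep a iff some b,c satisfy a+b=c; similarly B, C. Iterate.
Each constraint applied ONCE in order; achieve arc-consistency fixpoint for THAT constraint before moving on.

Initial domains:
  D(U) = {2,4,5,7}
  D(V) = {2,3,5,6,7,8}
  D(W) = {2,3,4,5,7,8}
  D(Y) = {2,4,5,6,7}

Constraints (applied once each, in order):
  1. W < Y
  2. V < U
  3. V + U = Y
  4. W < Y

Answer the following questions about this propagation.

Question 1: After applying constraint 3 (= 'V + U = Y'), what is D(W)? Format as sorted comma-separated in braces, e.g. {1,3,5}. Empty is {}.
Answer: {2,3,4,5}

Derivation:
Constraint 1 (W < Y) on D(W)={2,3,4,5,7,8} D(Y)={2,4,5,6,7}: W {2,3,4,5,7,8}->{2,3,4,5}; Y {2,4,5,6,7}->{4,5,6,7}
Constraint 2 (V < U) on D(V)={2,3,5,6,7,8} D(U)={2,4,5,7}: V {2,3,5,6,7,8}->{2,3,5,6}; U {2,4,5,7}->{4,5,7}
Constraint 3 (V + U = Y) on D(V)={2,3,5,6} D(U)={4,5,7} D(Y)={4,5,6,7}: V {2,3,5,6}->{2,3}; U {4,5,7}->{4,5}; Y {4,5,6,7}->{6,7}
So after constraint 3: D(W) = {2,3,4,5}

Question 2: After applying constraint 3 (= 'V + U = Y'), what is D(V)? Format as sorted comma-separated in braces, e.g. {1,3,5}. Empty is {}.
Constraint 1 (W < Y) on D(W)={2,3,4,5,7,8} D(Y)={2,4,5,6,7}: W {2,3,4,5,7,8}->{2,3,4,5}; Y {2,4,5,6,7}->{4,5,6,7}
Constraint 2 (V < U) on D(V)={2,3,5,6,7,8} D(U)={2,4,5,7}: V {2,3,5,6,7,8}->{2,3,5,6}; U {2,4,5,7}->{4,5,7}
Constraint 3 (V + U = Y) on D(V)={2,3,5,6} D(U)={4,5,7} D(Y)={4,5,6,7}: V {2,3,5,6}->{2,3}; U {4,5,7}->{4,5}; Y {4,5,6,7}->{6,7}
So after constraint 3: D(V) = {2,3}

Answer: {2,3}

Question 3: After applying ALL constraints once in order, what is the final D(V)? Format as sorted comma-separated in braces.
Constraint 1 (W < Y) on D(W)={2,3,4,5,7,8} D(Y)={2,4,5,6,7}: W {2,3,4,5,7,8}->{2,3,4,5}; Y {2,4,5,6,7}->{4,5,6,7}
Constraint 2 (V < U) on D(V)={2,3,5,6,7,8} D(U)={2,4,5,7}: V {2,3,5,6,7,8}->{2,3,5,6}; U {2,4,5,7}->{4,5,7}
Constraint 3 (V + U = Y) on D(V)={2,3,5,6} D(U)={4,5,7} D(Y)={4,5,6,7}: V {2,3,5,6}->{2,3}; U {4,5,7}->{4,5}; Y {4,5,6,7}->{6,7}
Constraint 4 (W < Y) on D(W)={2,3,4,5} D(Y)={6,7}: no change
So after all 4 constraints: D(V) = {2,3}

Answer: {2,3}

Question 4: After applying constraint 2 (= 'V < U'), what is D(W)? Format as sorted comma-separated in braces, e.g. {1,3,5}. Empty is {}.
Constraint 1 (W < Y) on D(W)={2,3,4,5,7,8} D(Y)={2,4,5,6,7}: W {2,3,4,5,7,8}->{2,3,4,5}; Y {2,4,5,6,7}->{4,5,6,7}
Constraint 2 (V < U) on D(V)={2,3,5,6,7,8} D(U)={2,4,5,7}: V {2,3,5,6,7,8}->{2,3,5,6}; U {2,4,5,7}->{4,5,7}
So after constraint 2: D(W) = {2,3,4,5}

Answer: {2,3,4,5}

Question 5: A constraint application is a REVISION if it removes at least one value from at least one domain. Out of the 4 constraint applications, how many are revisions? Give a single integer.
Constraint 1 (W < Y) on D(W)={2,3,4,5,7,8} D(Y)={2,4,5,6,7}: W {2,3,4,5,7,8}->{2,3,4,5}; Y {2,4,5,6,7}->{4,5,6,7} => REVISION
Constraint 2 (V < U) on D(V)={2,3,5,6,7,8} D(U)={2,4,5,7}: V {2,3,5,6,7,8}->{2,3,5,6}; U {2,4,5,7}->{4,5,7} => REVISION
Constraint 3 (V + U = Y) on D(V)={2,3,5,6} D(U)={4,5,7} D(Y)={4,5,6,7}: V {2,3,5,6}->{2,3}; U {4,5,7}->{4,5}; Y {4,5,6,7}->{6,7} => REVISION
Constraint 4 (W < Y) on D(W)={2,3,4,5} D(Y)={6,7}: no change => not a revision
Total revisions = 3

Answer: 3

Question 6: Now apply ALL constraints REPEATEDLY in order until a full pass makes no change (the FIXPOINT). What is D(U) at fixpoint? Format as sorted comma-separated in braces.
Answer: {4,5}

Derivation:
pass 0 (initial): D(U)={2,4,5,7}
pass 1: U {2,4,5,7}->{4,5}; V {2,3,5,6,7,8}->{2,3}; W {2,3,4,5,7,8}->{2,3,4,5}; Y {2,4,5,6,7}->{6,7}
pass 2: no change
Fixpoint after 2 passes: D(U) = {4,5}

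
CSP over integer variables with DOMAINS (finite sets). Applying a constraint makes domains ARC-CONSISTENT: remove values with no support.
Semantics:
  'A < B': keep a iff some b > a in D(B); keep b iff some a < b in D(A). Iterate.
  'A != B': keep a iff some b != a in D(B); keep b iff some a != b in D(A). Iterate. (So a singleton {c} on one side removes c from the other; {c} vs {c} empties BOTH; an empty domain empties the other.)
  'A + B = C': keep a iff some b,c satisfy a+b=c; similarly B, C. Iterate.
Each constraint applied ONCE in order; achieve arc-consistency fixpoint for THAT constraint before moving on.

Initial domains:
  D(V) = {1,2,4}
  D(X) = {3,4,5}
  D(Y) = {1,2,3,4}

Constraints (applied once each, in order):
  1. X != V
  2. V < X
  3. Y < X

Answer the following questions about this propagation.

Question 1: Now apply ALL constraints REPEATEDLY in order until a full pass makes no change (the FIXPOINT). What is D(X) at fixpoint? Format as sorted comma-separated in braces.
pass 0 (initial): D(X)={3,4,5}
pass 1: no change
Fixpoint after 1 passes: D(X) = {3,4,5}

Answer: {3,4,5}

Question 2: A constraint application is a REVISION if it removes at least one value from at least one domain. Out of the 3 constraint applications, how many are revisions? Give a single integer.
Answer: 0

Derivation:
Constraint 1 (X != V) on D(X)={3,4,5} D(V)={1,2,4}: no change => not a revision
Constraint 2 (V < X) on D(V)={1,2,4} D(X)={3,4,5}: no change => not a revision
Constraint 3 (Y < X) on D(Y)={1,2,3,4} D(X)={3,4,5}: no change => not a revision
Total revisions = 0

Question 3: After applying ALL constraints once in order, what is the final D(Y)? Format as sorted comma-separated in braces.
Constraint 1 (X != V) on D(X)={3,4,5} D(V)={1,2,4}: no change
Constraint 2 (V < X) on D(V)={1,2,4} D(X)={3,4,5}: no change
Constraint 3 (Y < X) on D(Y)={1,2,3,4} D(X)={3,4,5}: no change
So after all 3 constraints: D(Y) = {1,2,3,4}

Answer: {1,2,3,4}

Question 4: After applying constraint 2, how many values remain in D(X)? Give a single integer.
Constraint 1 (X != V) on D(X)={3,4,5} D(V)={1,2,4}: no change
Constraint 2 (V < X) on D(V)={1,2,4} D(X)={3,4,5}: no change
So after constraint 2: D(X)={3,4,5}, size = 3

Answer: 3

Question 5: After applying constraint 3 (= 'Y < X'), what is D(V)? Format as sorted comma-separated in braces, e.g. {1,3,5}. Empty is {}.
Constraint 1 (X != V) on D(X)={3,4,5} D(V)={1,2,4}: no change
Constraint 2 (V < X) on D(V)={1,2,4} D(X)={3,4,5}: no change
Constraint 3 (Y < X) on D(Y)={1,2,3,4} D(X)={3,4,5}: no change
So after constraint 3: D(V) = {1,2,4}

Answer: {1,2,4}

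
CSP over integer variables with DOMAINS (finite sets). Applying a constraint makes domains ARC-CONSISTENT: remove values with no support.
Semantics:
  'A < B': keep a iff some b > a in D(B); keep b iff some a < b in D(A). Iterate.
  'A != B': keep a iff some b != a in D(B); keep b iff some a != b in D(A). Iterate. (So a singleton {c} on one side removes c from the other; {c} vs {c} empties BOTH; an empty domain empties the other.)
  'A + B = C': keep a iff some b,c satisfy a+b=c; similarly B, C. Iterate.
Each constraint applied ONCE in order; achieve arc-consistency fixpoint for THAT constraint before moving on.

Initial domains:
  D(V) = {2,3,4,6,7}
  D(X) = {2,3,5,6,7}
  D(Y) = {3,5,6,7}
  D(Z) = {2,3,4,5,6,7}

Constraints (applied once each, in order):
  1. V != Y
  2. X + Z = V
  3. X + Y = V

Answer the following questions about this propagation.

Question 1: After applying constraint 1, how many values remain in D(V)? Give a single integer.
Constraint 1 (V != Y) on D(V)={2,3,4,6,7} D(Y)={3,5,6,7}: no change
So after constraint 1: D(V)={2,3,4,6,7}, size = 5

Answer: 5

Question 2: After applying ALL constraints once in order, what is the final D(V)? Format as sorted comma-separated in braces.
Answer: {6,7}

Derivation:
Constraint 1 (V != Y) on D(V)={2,3,4,6,7} D(Y)={3,5,6,7}: no change
Constraint 2 (X + Z = V) on D(X)={2,3,5,6,7} D(Z)={2,3,4,5,6,7} D(V)={2,3,4,6,7}: X {2,3,5,6,7}->{2,3,5}; Z {2,3,4,5,6,7}->{2,3,4,5}; V {2,3,4,6,7}->{4,6,7}
Constraint 3 (X + Y = V) on D(X)={2,3,5} D(Y)={3,5,6,7} D(V)={4,6,7}: X {2,3,5}->{2,3}; Y {3,5,6,7}->{3,5}; V {4,6,7}->{6,7}
So after all 3 constraints: D(V) = {6,7}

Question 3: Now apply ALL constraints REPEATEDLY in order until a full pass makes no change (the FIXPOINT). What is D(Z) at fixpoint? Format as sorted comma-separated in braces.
pass 0 (initial): D(Z)={2,3,4,5,6,7}
pass 1: V {2,3,4,6,7}->{6,7}; X {2,3,5,6,7}->{2,3}; Y {3,5,6,7}->{3,5}; Z {2,3,4,5,6,7}->{2,3,4,5}
pass 2: Z {2,3,4,5}->{3,4,5}
pass 3: no change
Fixpoint after 3 passes: D(Z) = {3,4,5}

Answer: {3,4,5}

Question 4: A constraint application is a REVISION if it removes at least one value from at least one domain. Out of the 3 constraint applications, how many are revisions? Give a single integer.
Constraint 1 (V != Y) on D(V)={2,3,4,6,7} D(Y)={3,5,6,7}: no change => not a revision
Constraint 2 (X + Z = V) on D(X)={2,3,5,6,7} D(Z)={2,3,4,5,6,7} D(V)={2,3,4,6,7}: X {2,3,5,6,7}->{2,3,5}; Z {2,3,4,5,6,7}->{2,3,4,5}; V {2,3,4,6,7}->{4,6,7} => REVISION
Constraint 3 (X + Y = V) on D(X)={2,3,5} D(Y)={3,5,6,7} D(V)={4,6,7}: X {2,3,5}->{2,3}; Y {3,5,6,7}->{3,5}; V {4,6,7}->{6,7} => REVISION
Total revisions = 2

Answer: 2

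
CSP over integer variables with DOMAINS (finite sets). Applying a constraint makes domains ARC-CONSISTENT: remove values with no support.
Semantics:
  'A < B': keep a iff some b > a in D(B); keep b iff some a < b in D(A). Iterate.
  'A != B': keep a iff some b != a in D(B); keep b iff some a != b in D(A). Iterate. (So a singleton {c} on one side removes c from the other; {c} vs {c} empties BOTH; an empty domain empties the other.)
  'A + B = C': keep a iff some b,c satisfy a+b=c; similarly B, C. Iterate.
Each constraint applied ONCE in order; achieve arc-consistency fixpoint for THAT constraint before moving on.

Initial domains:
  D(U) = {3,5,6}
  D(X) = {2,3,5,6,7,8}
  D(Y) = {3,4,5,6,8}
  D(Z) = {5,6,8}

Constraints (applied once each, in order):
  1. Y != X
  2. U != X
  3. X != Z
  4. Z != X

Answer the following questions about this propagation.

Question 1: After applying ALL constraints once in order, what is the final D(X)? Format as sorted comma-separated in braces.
Constraint 1 (Y != X) on D(Y)={3,4,5,6,8} D(X)={2,3,5,6,7,8}: no change
Constraint 2 (U != X) on D(U)={3,5,6} D(X)={2,3,5,6,7,8}: no change
Constraint 3 (X != Z) on D(X)={2,3,5,6,7,8} D(Z)={5,6,8}: no change
Constraint 4 (Z != X) on D(Z)={5,6,8} D(X)={2,3,5,6,7,8}: no change
So after all 4 constraints: D(X) = {2,3,5,6,7,8}

Answer: {2,3,5,6,7,8}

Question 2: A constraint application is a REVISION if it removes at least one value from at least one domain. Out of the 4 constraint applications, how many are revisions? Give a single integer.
Constraint 1 (Y != X) on D(Y)={3,4,5,6,8} D(X)={2,3,5,6,7,8}: no change => not a revision
Constraint 2 (U != X) on D(U)={3,5,6} D(X)={2,3,5,6,7,8}: no change => not a revision
Constraint 3 (X != Z) on D(X)={2,3,5,6,7,8} D(Z)={5,6,8}: no change => not a revision
Constraint 4 (Z != X) on D(Z)={5,6,8} D(X)={2,3,5,6,7,8}: no change => not a revision
Total revisions = 0

Answer: 0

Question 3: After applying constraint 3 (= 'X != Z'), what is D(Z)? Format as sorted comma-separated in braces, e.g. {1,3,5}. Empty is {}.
Answer: {5,6,8}

Derivation:
Constraint 1 (Y != X) on D(Y)={3,4,5,6,8} D(X)={2,3,5,6,7,8}: no change
Constraint 2 (U != X) on D(U)={3,5,6} D(X)={2,3,5,6,7,8}: no change
Constraint 3 (X != Z) on D(X)={2,3,5,6,7,8} D(Z)={5,6,8}: no change
So after constraint 3: D(Z) = {5,6,8}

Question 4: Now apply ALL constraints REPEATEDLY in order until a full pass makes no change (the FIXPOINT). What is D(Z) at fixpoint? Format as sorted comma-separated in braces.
pass 0 (initial): D(Z)={5,6,8}
pass 1: no change
Fixpoint after 1 passes: D(Z) = {5,6,8}

Answer: {5,6,8}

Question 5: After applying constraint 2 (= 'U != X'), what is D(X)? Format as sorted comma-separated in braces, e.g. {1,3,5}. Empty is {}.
Answer: {2,3,5,6,7,8}

Derivation:
Constraint 1 (Y != X) on D(Y)={3,4,5,6,8} D(X)={2,3,5,6,7,8}: no change
Constraint 2 (U != X) on D(U)={3,5,6} D(X)={2,3,5,6,7,8}: no change
So after constraint 2: D(X) = {2,3,5,6,7,8}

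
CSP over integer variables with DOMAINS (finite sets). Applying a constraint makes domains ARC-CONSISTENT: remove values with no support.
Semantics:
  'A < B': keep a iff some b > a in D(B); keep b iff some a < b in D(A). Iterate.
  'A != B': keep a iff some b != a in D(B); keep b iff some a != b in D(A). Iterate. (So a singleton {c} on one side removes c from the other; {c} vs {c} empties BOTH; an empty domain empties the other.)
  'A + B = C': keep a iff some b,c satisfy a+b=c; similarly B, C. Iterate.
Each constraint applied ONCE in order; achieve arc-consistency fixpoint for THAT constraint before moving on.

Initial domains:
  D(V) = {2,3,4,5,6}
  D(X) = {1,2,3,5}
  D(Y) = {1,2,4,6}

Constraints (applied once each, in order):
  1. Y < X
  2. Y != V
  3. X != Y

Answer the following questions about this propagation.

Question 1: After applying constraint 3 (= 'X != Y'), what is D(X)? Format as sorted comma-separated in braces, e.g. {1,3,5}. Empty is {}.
Constraint 1 (Y < X) on D(Y)={1,2,4,6} D(X)={1,2,3,5}: Y {1,2,4,6}->{1,2,4}; X {1,2,3,5}->{2,3,5}
Constraint 2 (Y != V) on D(Y)={1,2,4} D(V)={2,3,4,5,6}: no change
Constraint 3 (X != Y) on D(X)={2,3,5} D(Y)={1,2,4}: no change
So after constraint 3: D(X) = {2,3,5}

Answer: {2,3,5}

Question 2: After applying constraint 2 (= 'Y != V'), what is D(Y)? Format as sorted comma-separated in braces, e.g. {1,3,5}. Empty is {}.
Answer: {1,2,4}

Derivation:
Constraint 1 (Y < X) on D(Y)={1,2,4,6} D(X)={1,2,3,5}: Y {1,2,4,6}->{1,2,4}; X {1,2,3,5}->{2,3,5}
Constraint 2 (Y != V) on D(Y)={1,2,4} D(V)={2,3,4,5,6}: no change
So after constraint 2: D(Y) = {1,2,4}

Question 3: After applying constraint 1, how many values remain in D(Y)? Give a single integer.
Constraint 1 (Y < X) on D(Y)={1,2,4,6} D(X)={1,2,3,5}: Y {1,2,4,6}->{1,2,4}; X {1,2,3,5}->{2,3,5}
So after constraint 1: D(Y)={1,2,4}, size = 3

Answer: 3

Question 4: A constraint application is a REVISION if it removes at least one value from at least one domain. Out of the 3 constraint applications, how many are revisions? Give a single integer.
Answer: 1

Derivation:
Constraint 1 (Y < X) on D(Y)={1,2,4,6} D(X)={1,2,3,5}: Y {1,2,4,6}->{1,2,4}; X {1,2,3,5}->{2,3,5} => REVISION
Constraint 2 (Y != V) on D(Y)={1,2,4} D(V)={2,3,4,5,6}: no change => not a revision
Constraint 3 (X != Y) on D(X)={2,3,5} D(Y)={1,2,4}: no change => not a revision
Total revisions = 1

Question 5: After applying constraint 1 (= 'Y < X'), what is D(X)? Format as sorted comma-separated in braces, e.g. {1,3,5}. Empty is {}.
Constraint 1 (Y < X) on D(Y)={1,2,4,6} D(X)={1,2,3,5}: Y {1,2,4,6}->{1,2,4}; X {1,2,3,5}->{2,3,5}
So after constraint 1: D(X) = {2,3,5}

Answer: {2,3,5}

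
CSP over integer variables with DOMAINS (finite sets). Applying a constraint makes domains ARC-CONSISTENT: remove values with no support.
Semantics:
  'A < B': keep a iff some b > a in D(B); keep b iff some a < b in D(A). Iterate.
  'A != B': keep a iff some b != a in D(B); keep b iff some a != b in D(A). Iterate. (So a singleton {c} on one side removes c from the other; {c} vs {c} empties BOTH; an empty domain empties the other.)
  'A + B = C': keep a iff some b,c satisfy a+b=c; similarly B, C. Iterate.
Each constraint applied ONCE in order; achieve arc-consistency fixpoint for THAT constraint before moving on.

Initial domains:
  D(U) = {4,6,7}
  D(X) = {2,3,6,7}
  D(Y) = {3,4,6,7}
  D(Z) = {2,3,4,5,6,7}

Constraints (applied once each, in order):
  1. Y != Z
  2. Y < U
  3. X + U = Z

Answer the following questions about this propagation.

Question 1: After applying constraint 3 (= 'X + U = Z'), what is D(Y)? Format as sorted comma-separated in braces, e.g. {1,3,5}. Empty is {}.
Answer: {3,4,6}

Derivation:
Constraint 1 (Y != Z) on D(Y)={3,4,6,7} D(Z)={2,3,4,5,6,7}: no change
Constraint 2 (Y < U) on D(Y)={3,4,6,7} D(U)={4,6,7}: Y {3,4,6,7}->{3,4,6}
Constraint 3 (X + U = Z) on D(X)={2,3,6,7} D(U)={4,6,7} D(Z)={2,3,4,5,6,7}: X {2,3,6,7}->{2,3}; U {4,6,7}->{4}; Z {2,3,4,5,6,7}->{6,7}
So after constraint 3: D(Y) = {3,4,6}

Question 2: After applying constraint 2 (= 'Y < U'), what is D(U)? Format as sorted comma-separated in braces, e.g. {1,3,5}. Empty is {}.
Answer: {4,6,7}

Derivation:
Constraint 1 (Y != Z) on D(Y)={3,4,6,7} D(Z)={2,3,4,5,6,7}: no change
Constraint 2 (Y < U) on D(Y)={3,4,6,7} D(U)={4,6,7}: Y {3,4,6,7}->{3,4,6}
So after constraint 2: D(U) = {4,6,7}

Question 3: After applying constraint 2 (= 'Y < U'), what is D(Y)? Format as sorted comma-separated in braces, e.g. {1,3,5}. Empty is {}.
Answer: {3,4,6}

Derivation:
Constraint 1 (Y != Z) on D(Y)={3,4,6,7} D(Z)={2,3,4,5,6,7}: no change
Constraint 2 (Y < U) on D(Y)={3,4,6,7} D(U)={4,6,7}: Y {3,4,6,7}->{3,4,6}
So after constraint 2: D(Y) = {3,4,6}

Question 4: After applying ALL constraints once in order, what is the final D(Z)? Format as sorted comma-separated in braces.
Constraint 1 (Y != Z) on D(Y)={3,4,6,7} D(Z)={2,3,4,5,6,7}: no change
Constraint 2 (Y < U) on D(Y)={3,4,6,7} D(U)={4,6,7}: Y {3,4,6,7}->{3,4,6}
Constraint 3 (X + U = Z) on D(X)={2,3,6,7} D(U)={4,6,7} D(Z)={2,3,4,5,6,7}: X {2,3,6,7}->{2,3}; U {4,6,7}->{4}; Z {2,3,4,5,6,7}->{6,7}
So after all 3 constraints: D(Z) = {6,7}

Answer: {6,7}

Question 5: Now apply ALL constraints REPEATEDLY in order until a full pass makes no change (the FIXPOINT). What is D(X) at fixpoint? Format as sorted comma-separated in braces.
Answer: {2,3}

Derivation:
pass 0 (initial): D(X)={2,3,6,7}
pass 1: U {4,6,7}->{4}; X {2,3,6,7}->{2,3}; Y {3,4,6,7}->{3,4,6}; Z {2,3,4,5,6,7}->{6,7}
pass 2: Y {3,4,6}->{3}
pass 3: no change
Fixpoint after 3 passes: D(X) = {2,3}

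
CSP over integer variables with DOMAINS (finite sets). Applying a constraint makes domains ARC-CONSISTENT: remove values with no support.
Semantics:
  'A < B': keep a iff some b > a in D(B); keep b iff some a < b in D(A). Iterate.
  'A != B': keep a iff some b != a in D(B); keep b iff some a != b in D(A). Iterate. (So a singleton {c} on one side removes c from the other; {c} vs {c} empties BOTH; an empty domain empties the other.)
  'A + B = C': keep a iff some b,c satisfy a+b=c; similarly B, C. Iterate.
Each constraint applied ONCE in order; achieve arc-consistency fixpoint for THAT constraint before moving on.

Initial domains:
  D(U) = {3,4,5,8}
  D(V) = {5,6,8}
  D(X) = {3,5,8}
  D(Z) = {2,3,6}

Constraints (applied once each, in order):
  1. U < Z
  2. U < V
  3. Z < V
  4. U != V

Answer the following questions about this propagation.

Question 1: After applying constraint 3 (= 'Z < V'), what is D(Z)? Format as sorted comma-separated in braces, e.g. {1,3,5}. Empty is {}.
Constraint 1 (U < Z) on D(U)={3,4,5,8} D(Z)={2,3,6}: U {3,4,5,8}->{3,4,5}; Z {2,3,6}->{6}
Constraint 2 (U < V) on D(U)={3,4,5} D(V)={5,6,8}: no change
Constraint 3 (Z < V) on D(Z)={6} D(V)={5,6,8}: V {5,6,8}->{8}
So after constraint 3: D(Z) = {6}

Answer: {6}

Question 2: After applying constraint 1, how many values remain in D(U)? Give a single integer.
Answer: 3

Derivation:
Constraint 1 (U < Z) on D(U)={3,4,5,8} D(Z)={2,3,6}: U {3,4,5,8}->{3,4,5}; Z {2,3,6}->{6}
So after constraint 1: D(U)={3,4,5}, size = 3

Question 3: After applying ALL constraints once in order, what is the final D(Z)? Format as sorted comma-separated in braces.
Answer: {6}

Derivation:
Constraint 1 (U < Z) on D(U)={3,4,5,8} D(Z)={2,3,6}: U {3,4,5,8}->{3,4,5}; Z {2,3,6}->{6}
Constraint 2 (U < V) on D(U)={3,4,5} D(V)={5,6,8}: no change
Constraint 3 (Z < V) on D(Z)={6} D(V)={5,6,8}: V {5,6,8}->{8}
Constraint 4 (U != V) on D(U)={3,4,5} D(V)={8}: no change
So after all 4 constraints: D(Z) = {6}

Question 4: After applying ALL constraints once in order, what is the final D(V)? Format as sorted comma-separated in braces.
Constraint 1 (U < Z) on D(U)={3,4,5,8} D(Z)={2,3,6}: U {3,4,5,8}->{3,4,5}; Z {2,3,6}->{6}
Constraint 2 (U < V) on D(U)={3,4,5} D(V)={5,6,8}: no change
Constraint 3 (Z < V) on D(Z)={6} D(V)={5,6,8}: V {5,6,8}->{8}
Constraint 4 (U != V) on D(U)={3,4,5} D(V)={8}: no change
So after all 4 constraints: D(V) = {8}

Answer: {8}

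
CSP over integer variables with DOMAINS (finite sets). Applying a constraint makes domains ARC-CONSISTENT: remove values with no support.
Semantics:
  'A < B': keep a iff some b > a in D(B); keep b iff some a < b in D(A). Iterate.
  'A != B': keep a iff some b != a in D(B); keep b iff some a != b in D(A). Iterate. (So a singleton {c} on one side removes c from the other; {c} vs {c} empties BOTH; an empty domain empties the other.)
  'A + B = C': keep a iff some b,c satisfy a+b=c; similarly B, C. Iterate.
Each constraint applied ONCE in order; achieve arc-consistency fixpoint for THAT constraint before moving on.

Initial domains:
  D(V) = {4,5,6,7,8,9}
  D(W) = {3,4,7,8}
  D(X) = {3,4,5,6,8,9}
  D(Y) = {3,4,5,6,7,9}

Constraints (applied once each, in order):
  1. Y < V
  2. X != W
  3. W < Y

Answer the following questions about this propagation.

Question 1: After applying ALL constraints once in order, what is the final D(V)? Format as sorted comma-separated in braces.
Answer: {4,5,6,7,8,9}

Derivation:
Constraint 1 (Y < V) on D(Y)={3,4,5,6,7,9} D(V)={4,5,6,7,8,9}: Y {3,4,5,6,7,9}->{3,4,5,6,7}
Constraint 2 (X != W) on D(X)={3,4,5,6,8,9} D(W)={3,4,7,8}: no change
Constraint 3 (W < Y) on D(W)={3,4,7,8} D(Y)={3,4,5,6,7}: W {3,4,7,8}->{3,4}; Y {3,4,5,6,7}->{4,5,6,7}
So after all 3 constraints: D(V) = {4,5,6,7,8,9}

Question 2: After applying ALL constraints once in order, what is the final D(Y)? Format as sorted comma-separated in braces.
Constraint 1 (Y < V) on D(Y)={3,4,5,6,7,9} D(V)={4,5,6,7,8,9}: Y {3,4,5,6,7,9}->{3,4,5,6,7}
Constraint 2 (X != W) on D(X)={3,4,5,6,8,9} D(W)={3,4,7,8}: no change
Constraint 3 (W < Y) on D(W)={3,4,7,8} D(Y)={3,4,5,6,7}: W {3,4,7,8}->{3,4}; Y {3,4,5,6,7}->{4,5,6,7}
So after all 3 constraints: D(Y) = {4,5,6,7}

Answer: {4,5,6,7}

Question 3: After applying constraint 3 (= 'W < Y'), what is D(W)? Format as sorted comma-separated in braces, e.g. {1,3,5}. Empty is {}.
Answer: {3,4}

Derivation:
Constraint 1 (Y < V) on D(Y)={3,4,5,6,7,9} D(V)={4,5,6,7,8,9}: Y {3,4,5,6,7,9}->{3,4,5,6,7}
Constraint 2 (X != W) on D(X)={3,4,5,6,8,9} D(W)={3,4,7,8}: no change
Constraint 3 (W < Y) on D(W)={3,4,7,8} D(Y)={3,4,5,6,7}: W {3,4,7,8}->{3,4}; Y {3,4,5,6,7}->{4,5,6,7}
So after constraint 3: D(W) = {3,4}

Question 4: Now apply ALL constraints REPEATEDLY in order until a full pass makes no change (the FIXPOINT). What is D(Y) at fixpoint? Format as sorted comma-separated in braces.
pass 0 (initial): D(Y)={3,4,5,6,7,9}
pass 1: W {3,4,7,8}->{3,4}; Y {3,4,5,6,7,9}->{4,5,6,7}
pass 2: V {4,5,6,7,8,9}->{5,6,7,8,9}
pass 3: no change
Fixpoint after 3 passes: D(Y) = {4,5,6,7}

Answer: {4,5,6,7}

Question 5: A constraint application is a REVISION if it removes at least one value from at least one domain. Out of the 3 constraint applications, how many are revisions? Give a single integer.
Answer: 2

Derivation:
Constraint 1 (Y < V) on D(Y)={3,4,5,6,7,9} D(V)={4,5,6,7,8,9}: Y {3,4,5,6,7,9}->{3,4,5,6,7} => REVISION
Constraint 2 (X != W) on D(X)={3,4,5,6,8,9} D(W)={3,4,7,8}: no change => not a revision
Constraint 3 (W < Y) on D(W)={3,4,7,8} D(Y)={3,4,5,6,7}: W {3,4,7,8}->{3,4}; Y {3,4,5,6,7}->{4,5,6,7} => REVISION
Total revisions = 2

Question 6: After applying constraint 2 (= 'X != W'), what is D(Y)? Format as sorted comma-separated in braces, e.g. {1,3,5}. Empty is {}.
Constraint 1 (Y < V) on D(Y)={3,4,5,6,7,9} D(V)={4,5,6,7,8,9}: Y {3,4,5,6,7,9}->{3,4,5,6,7}
Constraint 2 (X != W) on D(X)={3,4,5,6,8,9} D(W)={3,4,7,8}: no change
So after constraint 2: D(Y) = {3,4,5,6,7}

Answer: {3,4,5,6,7}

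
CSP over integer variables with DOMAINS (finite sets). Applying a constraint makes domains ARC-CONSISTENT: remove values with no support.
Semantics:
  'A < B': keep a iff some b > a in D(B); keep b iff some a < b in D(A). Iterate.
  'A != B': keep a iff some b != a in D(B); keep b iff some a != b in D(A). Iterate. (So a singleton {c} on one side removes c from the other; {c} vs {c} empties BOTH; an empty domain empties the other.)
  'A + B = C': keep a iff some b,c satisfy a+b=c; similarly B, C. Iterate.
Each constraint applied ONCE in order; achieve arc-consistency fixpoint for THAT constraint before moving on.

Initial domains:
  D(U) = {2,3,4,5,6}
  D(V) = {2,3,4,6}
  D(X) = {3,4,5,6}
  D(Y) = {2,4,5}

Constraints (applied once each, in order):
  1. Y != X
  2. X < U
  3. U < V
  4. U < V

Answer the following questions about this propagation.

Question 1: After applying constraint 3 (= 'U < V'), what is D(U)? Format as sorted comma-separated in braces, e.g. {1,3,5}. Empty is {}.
Answer: {4,5}

Derivation:
Constraint 1 (Y != X) on D(Y)={2,4,5} D(X)={3,4,5,6}: no change
Constraint 2 (X < U) on D(X)={3,4,5,6} D(U)={2,3,4,5,6}: X {3,4,5,6}->{3,4,5}; U {2,3,4,5,6}->{4,5,6}
Constraint 3 (U < V) on D(U)={4,5,6} D(V)={2,3,4,6}: U {4,5,6}->{4,5}; V {2,3,4,6}->{6}
So after constraint 3: D(U) = {4,5}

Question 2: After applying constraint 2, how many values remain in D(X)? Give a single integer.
Constraint 1 (Y != X) on D(Y)={2,4,5} D(X)={3,4,5,6}: no change
Constraint 2 (X < U) on D(X)={3,4,5,6} D(U)={2,3,4,5,6}: X {3,4,5,6}->{3,4,5}; U {2,3,4,5,6}->{4,5,6}
So after constraint 2: D(X)={3,4,5}, size = 3

Answer: 3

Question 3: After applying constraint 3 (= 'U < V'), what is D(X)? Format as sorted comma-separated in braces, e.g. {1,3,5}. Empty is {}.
Answer: {3,4,5}

Derivation:
Constraint 1 (Y != X) on D(Y)={2,4,5} D(X)={3,4,5,6}: no change
Constraint 2 (X < U) on D(X)={3,4,5,6} D(U)={2,3,4,5,6}: X {3,4,5,6}->{3,4,5}; U {2,3,4,5,6}->{4,5,6}
Constraint 3 (U < V) on D(U)={4,5,6} D(V)={2,3,4,6}: U {4,5,6}->{4,5}; V {2,3,4,6}->{6}
So after constraint 3: D(X) = {3,4,5}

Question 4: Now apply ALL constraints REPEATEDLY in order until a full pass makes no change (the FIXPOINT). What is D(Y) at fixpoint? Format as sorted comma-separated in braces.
Answer: {2,4,5}

Derivation:
pass 0 (initial): D(Y)={2,4,5}
pass 1: U {2,3,4,5,6}->{4,5}; V {2,3,4,6}->{6}; X {3,4,5,6}->{3,4,5}
pass 2: X {3,4,5}->{3,4}
pass 3: no change
Fixpoint after 3 passes: D(Y) = {2,4,5}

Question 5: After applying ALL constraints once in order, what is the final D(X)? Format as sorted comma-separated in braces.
Answer: {3,4,5}

Derivation:
Constraint 1 (Y != X) on D(Y)={2,4,5} D(X)={3,4,5,6}: no change
Constraint 2 (X < U) on D(X)={3,4,5,6} D(U)={2,3,4,5,6}: X {3,4,5,6}->{3,4,5}; U {2,3,4,5,6}->{4,5,6}
Constraint 3 (U < V) on D(U)={4,5,6} D(V)={2,3,4,6}: U {4,5,6}->{4,5}; V {2,3,4,6}->{6}
Constraint 4 (U < V) on D(U)={4,5} D(V)={6}: no change
So after all 4 constraints: D(X) = {3,4,5}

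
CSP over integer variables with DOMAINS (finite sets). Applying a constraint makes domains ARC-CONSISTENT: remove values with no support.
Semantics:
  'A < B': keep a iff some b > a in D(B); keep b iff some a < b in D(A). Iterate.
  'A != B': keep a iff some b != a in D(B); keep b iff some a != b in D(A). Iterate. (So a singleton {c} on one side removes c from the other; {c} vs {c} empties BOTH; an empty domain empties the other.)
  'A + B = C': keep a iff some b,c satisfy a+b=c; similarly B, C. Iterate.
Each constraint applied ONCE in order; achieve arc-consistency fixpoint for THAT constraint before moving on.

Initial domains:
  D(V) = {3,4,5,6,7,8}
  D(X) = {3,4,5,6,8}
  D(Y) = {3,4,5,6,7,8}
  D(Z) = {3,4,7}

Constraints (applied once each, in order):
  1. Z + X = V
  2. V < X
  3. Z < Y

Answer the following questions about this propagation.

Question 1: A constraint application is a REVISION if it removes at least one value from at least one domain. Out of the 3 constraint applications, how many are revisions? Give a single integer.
Constraint 1 (Z + X = V) on D(Z)={3,4,7} D(X)={3,4,5,6,8} D(V)={3,4,5,6,7,8}: Z {3,4,7}->{3,4}; X {3,4,5,6,8}->{3,4,5}; V {3,4,5,6,7,8}->{6,7,8} => REVISION
Constraint 2 (V < X) on D(V)={6,7,8} D(X)={3,4,5}: V {6,7,8}->{}; X {3,4,5}->{} => REVISION
Constraint 3 (Z < Y) on D(Z)={3,4} D(Y)={3,4,5,6,7,8}: Y {3,4,5,6,7,8}->{4,5,6,7,8} => REVISION
Total revisions = 3

Answer: 3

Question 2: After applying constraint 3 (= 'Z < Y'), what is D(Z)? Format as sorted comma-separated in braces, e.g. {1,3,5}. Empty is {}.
Constraint 1 (Z + X = V) on D(Z)={3,4,7} D(X)={3,4,5,6,8} D(V)={3,4,5,6,7,8}: Z {3,4,7}->{3,4}; X {3,4,5,6,8}->{3,4,5}; V {3,4,5,6,7,8}->{6,7,8}
Constraint 2 (V < X) on D(V)={6,7,8} D(X)={3,4,5}: V {6,7,8}->{}; X {3,4,5}->{}
Constraint 3 (Z < Y) on D(Z)={3,4} D(Y)={3,4,5,6,7,8}: Y {3,4,5,6,7,8}->{4,5,6,7,8}
So after constraint 3: D(Z) = {3,4}

Answer: {3,4}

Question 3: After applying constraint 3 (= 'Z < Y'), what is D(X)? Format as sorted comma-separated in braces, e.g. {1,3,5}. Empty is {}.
Answer: {}

Derivation:
Constraint 1 (Z + X = V) on D(Z)={3,4,7} D(X)={3,4,5,6,8} D(V)={3,4,5,6,7,8}: Z {3,4,7}->{3,4}; X {3,4,5,6,8}->{3,4,5}; V {3,4,5,6,7,8}->{6,7,8}
Constraint 2 (V < X) on D(V)={6,7,8} D(X)={3,4,5}: V {6,7,8}->{}; X {3,4,5}->{}
Constraint 3 (Z < Y) on D(Z)={3,4} D(Y)={3,4,5,6,7,8}: Y {3,4,5,6,7,8}->{4,5,6,7,8}
So after constraint 3: D(X) = {}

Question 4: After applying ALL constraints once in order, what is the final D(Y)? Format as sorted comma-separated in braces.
Answer: {4,5,6,7,8}

Derivation:
Constraint 1 (Z + X = V) on D(Z)={3,4,7} D(X)={3,4,5,6,8} D(V)={3,4,5,6,7,8}: Z {3,4,7}->{3,4}; X {3,4,5,6,8}->{3,4,5}; V {3,4,5,6,7,8}->{6,7,8}
Constraint 2 (V < X) on D(V)={6,7,8} D(X)={3,4,5}: V {6,7,8}->{}; X {3,4,5}->{}
Constraint 3 (Z < Y) on D(Z)={3,4} D(Y)={3,4,5,6,7,8}: Y {3,4,5,6,7,8}->{4,5,6,7,8}
So after all 3 constraints: D(Y) = {4,5,6,7,8}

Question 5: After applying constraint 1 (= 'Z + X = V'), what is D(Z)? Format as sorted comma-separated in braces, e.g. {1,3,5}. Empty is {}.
Answer: {3,4}

Derivation:
Constraint 1 (Z + X = V) on D(Z)={3,4,7} D(X)={3,4,5,6,8} D(V)={3,4,5,6,7,8}: Z {3,4,7}->{3,4}; X {3,4,5,6,8}->{3,4,5}; V {3,4,5,6,7,8}->{6,7,8}
So after constraint 1: D(Z) = {3,4}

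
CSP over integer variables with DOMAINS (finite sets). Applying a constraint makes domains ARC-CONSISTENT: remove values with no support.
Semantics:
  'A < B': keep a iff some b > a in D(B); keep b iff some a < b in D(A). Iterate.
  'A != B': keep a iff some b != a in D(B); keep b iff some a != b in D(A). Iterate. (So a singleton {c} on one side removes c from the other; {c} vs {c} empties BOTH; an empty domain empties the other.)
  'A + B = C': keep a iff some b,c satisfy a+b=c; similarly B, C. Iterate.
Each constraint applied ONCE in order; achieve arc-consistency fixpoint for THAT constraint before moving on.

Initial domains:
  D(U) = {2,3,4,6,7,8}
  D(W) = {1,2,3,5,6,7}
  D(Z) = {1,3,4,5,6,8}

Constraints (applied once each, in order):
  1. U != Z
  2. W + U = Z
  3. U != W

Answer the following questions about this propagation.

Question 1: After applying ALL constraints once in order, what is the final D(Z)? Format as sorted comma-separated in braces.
Answer: {3,4,5,6,8}

Derivation:
Constraint 1 (U != Z) on D(U)={2,3,4,6,7,8} D(Z)={1,3,4,5,6,8}: no change
Constraint 2 (W + U = Z) on D(W)={1,2,3,5,6,7} D(U)={2,3,4,6,7,8} D(Z)={1,3,4,5,6,8}: W {1,2,3,5,6,7}->{1,2,3,5,6}; U {2,3,4,6,7,8}->{2,3,4,6,7}; Z {1,3,4,5,6,8}->{3,4,5,6,8}
Constraint 3 (U != W) on D(U)={2,3,4,6,7} D(W)={1,2,3,5,6}: no change
So after all 3 constraints: D(Z) = {3,4,5,6,8}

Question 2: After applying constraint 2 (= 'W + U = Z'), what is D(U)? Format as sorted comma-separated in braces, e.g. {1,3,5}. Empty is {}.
Constraint 1 (U != Z) on D(U)={2,3,4,6,7,8} D(Z)={1,3,4,5,6,8}: no change
Constraint 2 (W + U = Z) on D(W)={1,2,3,5,6,7} D(U)={2,3,4,6,7,8} D(Z)={1,3,4,5,6,8}: W {1,2,3,5,6,7}->{1,2,3,5,6}; U {2,3,4,6,7,8}->{2,3,4,6,7}; Z {1,3,4,5,6,8}->{3,4,5,6,8}
So after constraint 2: D(U) = {2,3,4,6,7}

Answer: {2,3,4,6,7}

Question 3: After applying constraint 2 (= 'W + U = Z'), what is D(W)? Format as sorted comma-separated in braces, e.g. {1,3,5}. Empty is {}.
Answer: {1,2,3,5,6}

Derivation:
Constraint 1 (U != Z) on D(U)={2,3,4,6,7,8} D(Z)={1,3,4,5,6,8}: no change
Constraint 2 (W + U = Z) on D(W)={1,2,3,5,6,7} D(U)={2,3,4,6,7,8} D(Z)={1,3,4,5,6,8}: W {1,2,3,5,6,7}->{1,2,3,5,6}; U {2,3,4,6,7,8}->{2,3,4,6,7}; Z {1,3,4,5,6,8}->{3,4,5,6,8}
So after constraint 2: D(W) = {1,2,3,5,6}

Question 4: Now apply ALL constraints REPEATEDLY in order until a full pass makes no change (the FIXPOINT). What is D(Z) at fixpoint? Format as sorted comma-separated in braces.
Answer: {3,4,5,6,8}

Derivation:
pass 0 (initial): D(Z)={1,3,4,5,6,8}
pass 1: U {2,3,4,6,7,8}->{2,3,4,6,7}; W {1,2,3,5,6,7}->{1,2,3,5,6}; Z {1,3,4,5,6,8}->{3,4,5,6,8}
pass 2: no change
Fixpoint after 2 passes: D(Z) = {3,4,5,6,8}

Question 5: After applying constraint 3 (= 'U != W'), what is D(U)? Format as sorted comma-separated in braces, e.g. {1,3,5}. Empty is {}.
Answer: {2,3,4,6,7}

Derivation:
Constraint 1 (U != Z) on D(U)={2,3,4,6,7,8} D(Z)={1,3,4,5,6,8}: no change
Constraint 2 (W + U = Z) on D(W)={1,2,3,5,6,7} D(U)={2,3,4,6,7,8} D(Z)={1,3,4,5,6,8}: W {1,2,3,5,6,7}->{1,2,3,5,6}; U {2,3,4,6,7,8}->{2,3,4,6,7}; Z {1,3,4,5,6,8}->{3,4,5,6,8}
Constraint 3 (U != W) on D(U)={2,3,4,6,7} D(W)={1,2,3,5,6}: no change
So after constraint 3: D(U) = {2,3,4,6,7}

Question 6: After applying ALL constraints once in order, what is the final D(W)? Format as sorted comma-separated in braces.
Constraint 1 (U != Z) on D(U)={2,3,4,6,7,8} D(Z)={1,3,4,5,6,8}: no change
Constraint 2 (W + U = Z) on D(W)={1,2,3,5,6,7} D(U)={2,3,4,6,7,8} D(Z)={1,3,4,5,6,8}: W {1,2,3,5,6,7}->{1,2,3,5,6}; U {2,3,4,6,7,8}->{2,3,4,6,7}; Z {1,3,4,5,6,8}->{3,4,5,6,8}
Constraint 3 (U != W) on D(U)={2,3,4,6,7} D(W)={1,2,3,5,6}: no change
So after all 3 constraints: D(W) = {1,2,3,5,6}

Answer: {1,2,3,5,6}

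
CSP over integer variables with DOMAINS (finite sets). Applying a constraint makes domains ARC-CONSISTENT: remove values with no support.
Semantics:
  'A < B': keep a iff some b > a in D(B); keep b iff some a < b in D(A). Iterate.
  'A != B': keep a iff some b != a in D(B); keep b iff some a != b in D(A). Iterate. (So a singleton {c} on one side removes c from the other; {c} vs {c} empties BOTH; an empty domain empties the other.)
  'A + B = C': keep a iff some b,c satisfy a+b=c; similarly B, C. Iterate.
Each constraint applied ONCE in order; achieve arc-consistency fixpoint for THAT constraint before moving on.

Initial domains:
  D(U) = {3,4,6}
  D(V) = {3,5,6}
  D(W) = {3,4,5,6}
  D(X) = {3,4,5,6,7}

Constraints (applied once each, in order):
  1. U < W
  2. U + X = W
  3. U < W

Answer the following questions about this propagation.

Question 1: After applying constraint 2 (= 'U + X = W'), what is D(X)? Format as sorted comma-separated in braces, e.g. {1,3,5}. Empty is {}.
Constraint 1 (U < W) on D(U)={3,4,6} D(W)={3,4,5,6}: U {3,4,6}->{3,4}; W {3,4,5,6}->{4,5,6}
Constraint 2 (U + X = W) on D(U)={3,4} D(X)={3,4,5,6,7} D(W)={4,5,6}: U {3,4}->{3}; X {3,4,5,6,7}->{3}; W {4,5,6}->{6}
So after constraint 2: D(X) = {3}

Answer: {3}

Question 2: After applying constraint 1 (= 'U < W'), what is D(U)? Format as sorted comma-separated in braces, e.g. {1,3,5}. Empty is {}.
Constraint 1 (U < W) on D(U)={3,4,6} D(W)={3,4,5,6}: U {3,4,6}->{3,4}; W {3,4,5,6}->{4,5,6}
So after constraint 1: D(U) = {3,4}

Answer: {3,4}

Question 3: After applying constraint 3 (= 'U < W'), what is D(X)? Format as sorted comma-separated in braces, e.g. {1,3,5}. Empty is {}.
Answer: {3}

Derivation:
Constraint 1 (U < W) on D(U)={3,4,6} D(W)={3,4,5,6}: U {3,4,6}->{3,4}; W {3,4,5,6}->{4,5,6}
Constraint 2 (U + X = W) on D(U)={3,4} D(X)={3,4,5,6,7} D(W)={4,5,6}: U {3,4}->{3}; X {3,4,5,6,7}->{3}; W {4,5,6}->{6}
Constraint 3 (U < W) on D(U)={3} D(W)={6}: no change
So after constraint 3: D(X) = {3}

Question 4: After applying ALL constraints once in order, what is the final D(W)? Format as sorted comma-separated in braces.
Constraint 1 (U < W) on D(U)={3,4,6} D(W)={3,4,5,6}: U {3,4,6}->{3,4}; W {3,4,5,6}->{4,5,6}
Constraint 2 (U + X = W) on D(U)={3,4} D(X)={3,4,5,6,7} D(W)={4,5,6}: U {3,4}->{3}; X {3,4,5,6,7}->{3}; W {4,5,6}->{6}
Constraint 3 (U < W) on D(U)={3} D(W)={6}: no change
So after all 3 constraints: D(W) = {6}

Answer: {6}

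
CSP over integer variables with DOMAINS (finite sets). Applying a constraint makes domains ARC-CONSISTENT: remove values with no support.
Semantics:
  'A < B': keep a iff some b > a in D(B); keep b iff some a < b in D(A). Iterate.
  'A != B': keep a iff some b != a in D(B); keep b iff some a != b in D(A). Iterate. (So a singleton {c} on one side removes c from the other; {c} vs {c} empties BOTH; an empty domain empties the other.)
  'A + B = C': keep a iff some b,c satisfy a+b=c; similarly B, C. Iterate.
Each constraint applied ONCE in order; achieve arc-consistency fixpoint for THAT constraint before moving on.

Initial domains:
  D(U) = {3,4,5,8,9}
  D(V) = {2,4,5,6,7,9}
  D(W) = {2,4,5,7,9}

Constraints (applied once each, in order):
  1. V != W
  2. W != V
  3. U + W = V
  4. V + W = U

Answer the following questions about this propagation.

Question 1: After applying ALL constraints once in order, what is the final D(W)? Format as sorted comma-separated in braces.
Constraint 1 (V != W) on D(V)={2,4,5,6,7,9} D(W)={2,4,5,7,9}: no change
Constraint 2 (W != V) on D(W)={2,4,5,7,9} D(V)={2,4,5,6,7,9}: no change
Constraint 3 (U + W = V) on D(U)={3,4,5,8,9} D(W)={2,4,5,7,9} D(V)={2,4,5,6,7,9}: U {3,4,5,8,9}->{3,4,5}; W {2,4,5,7,9}->{2,4,5}; V {2,4,5,6,7,9}->{5,6,7,9}
Constraint 4 (V + W = U) on D(V)={5,6,7,9} D(W)={2,4,5} D(U)={3,4,5}: V {5,6,7,9}->{}; W {2,4,5}->{}; U {3,4,5}->{}
So after all 4 constraints: D(W) = {}

Answer: {}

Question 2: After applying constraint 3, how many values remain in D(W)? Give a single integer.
Answer: 3

Derivation:
Constraint 1 (V != W) on D(V)={2,4,5,6,7,9} D(W)={2,4,5,7,9}: no change
Constraint 2 (W != V) on D(W)={2,4,5,7,9} D(V)={2,4,5,6,7,9}: no change
Constraint 3 (U + W = V) on D(U)={3,4,5,8,9} D(W)={2,4,5,7,9} D(V)={2,4,5,6,7,9}: U {3,4,5,8,9}->{3,4,5}; W {2,4,5,7,9}->{2,4,5}; V {2,4,5,6,7,9}->{5,6,7,9}
So after constraint 3: D(W)={2,4,5}, size = 3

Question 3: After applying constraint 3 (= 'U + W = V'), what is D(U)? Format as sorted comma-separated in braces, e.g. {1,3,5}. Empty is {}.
Answer: {3,4,5}

Derivation:
Constraint 1 (V != W) on D(V)={2,4,5,6,7,9} D(W)={2,4,5,7,9}: no change
Constraint 2 (W != V) on D(W)={2,4,5,7,9} D(V)={2,4,5,6,7,9}: no change
Constraint 3 (U + W = V) on D(U)={3,4,5,8,9} D(W)={2,4,5,7,9} D(V)={2,4,5,6,7,9}: U {3,4,5,8,9}->{3,4,5}; W {2,4,5,7,9}->{2,4,5}; V {2,4,5,6,7,9}->{5,6,7,9}
So after constraint 3: D(U) = {3,4,5}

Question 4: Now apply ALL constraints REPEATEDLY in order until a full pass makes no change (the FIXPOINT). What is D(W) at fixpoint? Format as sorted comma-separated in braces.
pass 0 (initial): D(W)={2,4,5,7,9}
pass 1: U {3,4,5,8,9}->{}; V {2,4,5,6,7,9}->{}; W {2,4,5,7,9}->{}
pass 2: no change
Fixpoint after 2 passes: D(W) = {}

Answer: {}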